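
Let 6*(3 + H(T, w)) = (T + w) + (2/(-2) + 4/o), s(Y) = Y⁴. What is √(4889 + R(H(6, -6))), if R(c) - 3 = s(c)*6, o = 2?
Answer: √6841158/36 ≈ 72.654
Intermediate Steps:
H(T, w) = -17/6 + T/6 + w/6 (H(T, w) = -3 + ((T + w) + (2/(-2) + 4/2))/6 = -3 + ((T + w) + (2*(-½) + 4*(½)))/6 = -3 + ((T + w) + (-1 + 2))/6 = -3 + ((T + w) + 1)/6 = -3 + (1 + T + w)/6 = -3 + (⅙ + T/6 + w/6) = -17/6 + T/6 + w/6)
R(c) = 3 + 6*c⁴ (R(c) = 3 + c⁴*6 = 3 + 6*c⁴)
√(4889 + R(H(6, -6))) = √(4889 + (3 + 6*(-17/6 + (⅙)*6 + (⅙)*(-6))⁴)) = √(4889 + (3 + 6*(-17/6 + 1 - 1)⁴)) = √(4889 + (3 + 6*(-17/6)⁴)) = √(4889 + (3 + 6*(83521/1296))) = √(4889 + (3 + 83521/216)) = √(4889 + 84169/216) = √(1140193/216) = √6841158/36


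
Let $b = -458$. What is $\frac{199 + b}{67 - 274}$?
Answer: $\frac{259}{207} \approx 1.2512$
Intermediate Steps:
$\frac{199 + b}{67 - 274} = \frac{199 - 458}{67 - 274} = - \frac{259}{-207} = \left(-259\right) \left(- \frac{1}{207}\right) = \frac{259}{207}$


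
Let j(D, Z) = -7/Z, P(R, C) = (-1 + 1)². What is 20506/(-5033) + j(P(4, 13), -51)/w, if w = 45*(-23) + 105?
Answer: -972634811/238715190 ≈ -4.0745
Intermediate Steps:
P(R, C) = 0 (P(R, C) = 0² = 0)
w = -930 (w = -1035 + 105 = -930)
20506/(-5033) + j(P(4, 13), -51)/w = 20506/(-5033) - 7/(-51)/(-930) = 20506*(-1/5033) - 7*(-1/51)*(-1/930) = -20506/5033 + (7/51)*(-1/930) = -20506/5033 - 7/47430 = -972634811/238715190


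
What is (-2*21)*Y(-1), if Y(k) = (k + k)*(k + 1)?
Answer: 0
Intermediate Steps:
Y(k) = 2*k*(1 + k) (Y(k) = (2*k)*(1 + k) = 2*k*(1 + k))
(-2*21)*Y(-1) = (-2*21)*(2*(-1)*(1 - 1)) = -84*(-1)*0 = -42*0 = 0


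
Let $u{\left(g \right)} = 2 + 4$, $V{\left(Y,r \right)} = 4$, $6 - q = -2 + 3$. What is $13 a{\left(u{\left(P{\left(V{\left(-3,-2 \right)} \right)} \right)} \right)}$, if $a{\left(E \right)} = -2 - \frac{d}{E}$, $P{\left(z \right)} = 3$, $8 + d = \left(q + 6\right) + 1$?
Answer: $- \frac{104}{3} \approx -34.667$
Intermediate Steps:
$q = 5$ ($q = 6 - \left(-2 + 3\right) = 6 - 1 = 5$)
$d = 4$ ($d = -8 + \left(\left(5 + 6\right) + 1\right) = -8 + \left(11 + 1\right) = -8 + 12 = 4$)
$u{\left(g \right)} = 6$
$a{\left(E \right)} = -2 - \frac{4}{E}$
$13 a{\left(u{\left(P{\left(V{\left(-3,-2 \right)} \right)} \right)} \right)} = 13 \left(-2 - \frac{4}{6}\right) = 13 \left(-2 - \frac{2}{3}\right) = 13 \left(- \frac{8}{3}\right) = - \frac{104}{3}$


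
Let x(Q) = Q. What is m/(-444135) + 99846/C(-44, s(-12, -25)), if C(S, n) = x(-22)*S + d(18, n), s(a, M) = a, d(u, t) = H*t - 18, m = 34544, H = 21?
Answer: 22160495749/155003115 ≈ 142.97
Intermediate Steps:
d(u, t) = -18 + 21*t (d(u, t) = 21*t - 18 = -18 + 21*t)
C(S, n) = -18 - 22*S + 21*n (C(S, n) = -22*S + (-18 + 21*n) = -18 - 22*S + 21*n)
m/(-444135) + 99846/C(-44, s(-12, -25)) = 34544/(-444135) + 99846/(-18 - 22*(-44) + 21*(-12)) = 34544*(-1/444135) + 99846/(-18 + 968 - 252) = -34544/444135 + 99846/698 = -34544/444135 + 99846*(1/698) = -34544/444135 + 49923/349 = 22160495749/155003115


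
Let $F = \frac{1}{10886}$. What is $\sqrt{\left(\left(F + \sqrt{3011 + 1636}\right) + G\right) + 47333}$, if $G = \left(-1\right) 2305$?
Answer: $\frac{\sqrt{5336042970774 + 118504996 \sqrt{4647}}}{10886} \approx 212.36$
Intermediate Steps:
$F = \frac{1}{10886} \approx 9.1861 \cdot 10^{-5}$
$G = -2305$
$\sqrt{\left(\left(F + \sqrt{3011 + 1636}\right) + G\right) + 47333} = \sqrt{\left(\left(\frac{1}{10886} + \sqrt{3011 + 1636}\right) - 2305\right) + 47333} = \sqrt{\left(\left(\frac{1}{10886} + \sqrt{4647}\right) - 2305\right) + 47333} = \sqrt{\left(- \frac{25092229}{10886} + \sqrt{4647}\right) + 47333} = \sqrt{\frac{490174809}{10886} + \sqrt{4647}}$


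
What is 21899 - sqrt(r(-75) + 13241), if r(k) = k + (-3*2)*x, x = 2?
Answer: 21899 - sqrt(13154) ≈ 21784.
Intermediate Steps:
r(k) = -12 + k (r(k) = k - 3*2*2 = k - 6*2 = k - 12 = -12 + k)
21899 - sqrt(r(-75) + 13241) = 21899 - sqrt((-12 - 75) + 13241) = 21899 - sqrt(-87 + 13241) = 21899 - sqrt(13154)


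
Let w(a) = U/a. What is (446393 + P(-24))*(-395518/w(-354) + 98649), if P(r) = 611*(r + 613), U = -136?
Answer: -12758962932672/17 ≈ -7.5053e+11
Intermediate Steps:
w(a) = -136/a
P(r) = 374543 + 611*r (P(r) = 611*(613 + r) = 374543 + 611*r)
(446393 + P(-24))*(-395518/w(-354) + 98649) = (446393 + (374543 + 611*(-24)))*(-395518/((-136/(-354))) + 98649) = (446393 + (374543 - 14664))*(-395518/((-136*(-1/354))) + 98649) = (446393 + 359879)*(-395518/68/177 + 98649) = 806272*(-395518*177/68 + 98649) = 806272*(-35003343/34 + 98649) = 806272*(-31649277/34) = -12758962932672/17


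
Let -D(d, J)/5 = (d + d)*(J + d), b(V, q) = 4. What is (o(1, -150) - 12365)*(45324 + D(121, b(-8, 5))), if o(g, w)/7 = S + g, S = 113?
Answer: 1225246042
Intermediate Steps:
o(g, w) = 791 + 7*g (o(g, w) = 7*(113 + g) = 791 + 7*g)
D(d, J) = -10*d*(J + d) (D(d, J) = -5*(d + d)*(J + d) = -5*2*d*(J + d) = -10*d*(J + d))
(o(1, -150) - 12365)*(45324 + D(121, b(-8, 5))) = ((791 + 7*1) - 12365)*(45324 - 10*121*(4 + 121)) = ((791 + 7) - 12365)*(45324 - 10*121*125) = (798 - 12365)*(45324 - 151250) = -11567*(-105926) = 1225246042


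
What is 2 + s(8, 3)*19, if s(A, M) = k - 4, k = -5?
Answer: -169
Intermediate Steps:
s(A, M) = -9 (s(A, M) = -5 - 4 = -9)
2 + s(8, 3)*19 = 2 - 9*19 = 2 - 171 = -169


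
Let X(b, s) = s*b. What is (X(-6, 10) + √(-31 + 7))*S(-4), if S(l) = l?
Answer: 240 - 8*I*√6 ≈ 240.0 - 19.596*I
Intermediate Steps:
X(b, s) = b*s
(X(-6, 10) + √(-31 + 7))*S(-4) = (-6*10 + √(-31 + 7))*(-4) = (-60 + √(-24))*(-4) = (-60 + 2*I*√6)*(-4) = 240 - 8*I*√6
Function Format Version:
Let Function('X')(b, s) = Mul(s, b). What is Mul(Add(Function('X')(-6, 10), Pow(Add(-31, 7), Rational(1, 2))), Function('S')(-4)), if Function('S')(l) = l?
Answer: Add(240, Mul(-8, I, Pow(6, Rational(1, 2)))) ≈ Add(240.00, Mul(-19.596, I))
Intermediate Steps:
Function('X')(b, s) = Mul(b, s)
Mul(Add(Function('X')(-6, 10), Pow(Add(-31, 7), Rational(1, 2))), Function('S')(-4)) = Mul(Add(Mul(-6, 10), Pow(Add(-31, 7), Rational(1, 2))), -4) = Mul(Add(-60, Pow(-24, Rational(1, 2))), -4) = Mul(Add(-60, Mul(2, I, Pow(6, Rational(1, 2)))), -4) = Add(240, Mul(-8, I, Pow(6, Rational(1, 2))))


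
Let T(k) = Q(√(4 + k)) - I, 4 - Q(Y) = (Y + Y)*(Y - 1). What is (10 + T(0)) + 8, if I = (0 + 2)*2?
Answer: 14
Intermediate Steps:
I = 4 (I = 2*2 = 4)
Q(Y) = 4 - 2*Y*(-1 + Y) (Q(Y) = 4 - (Y + Y)*(Y - 1) = 4 - 2*Y*(-1 + Y))
T(k) = -8 - 2*k + 2*√(4 + k) (T(k) = (4 - (8 + 2*k) + 2*√(4 + k)) - 1*4 = (4 - 2*(4 + k) + 2*√(4 + k)) - 4 = (4 + (-8 - 2*k) + 2*√(4 + k)) - 4 = (-4 - 2*k + 2*√(4 + k)) - 4 = -8 - 2*k + 2*√(4 + k))
(10 + T(0)) + 8 = (10 + (-8 - 2*0 + 2*√(4 + 0))) + 8 = (10 + (-8 + 0 + 2*√4)) + 8 = (10 + (-8 + 0 + 2*2)) + 8 = (10 + (-8 + 0 + 4)) + 8 = (10 - 4) + 8 = 6 + 8 = 14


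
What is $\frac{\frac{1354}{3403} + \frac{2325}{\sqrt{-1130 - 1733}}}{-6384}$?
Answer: $- \frac{677}{10862376} + \frac{775 i \sqrt{2863}}{6092464} \approx -6.2325 \cdot 10^{-5} + 0.0068064 i$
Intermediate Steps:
$\frac{\frac{1354}{3403} + \frac{2325}{\sqrt{-1130 - 1733}}}{-6384} = \left(1354 \cdot \frac{1}{3403} + \frac{2325}{\sqrt{-2863}}\right) \left(- \frac{1}{6384}\right) = \left(\frac{1354}{3403} + \frac{2325}{i \sqrt{2863}}\right) \left(- \frac{1}{6384}\right) = \left(\frac{1354}{3403} + 2325 \left(- \frac{i \sqrt{2863}}{2863}\right)\right) \left(- \frac{1}{6384}\right) = \left(\frac{1354}{3403} - \frac{2325 i \sqrt{2863}}{2863}\right) \left(- \frac{1}{6384}\right) = - \frac{677}{10862376} + \frac{775 i \sqrt{2863}}{6092464}$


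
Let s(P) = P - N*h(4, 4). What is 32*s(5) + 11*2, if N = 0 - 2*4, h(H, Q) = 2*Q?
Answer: 2230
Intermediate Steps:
N = -8 (N = 0 - 8 = -8)
s(P) = 64 + P (s(P) = P - (-8)*2*4 = P - (-8)*8 = P - 1*(-64) = P + 64 = 64 + P)
32*s(5) + 11*2 = 32*(64 + 5) + 11*2 = 32*69 + 22 = 2208 + 22 = 2230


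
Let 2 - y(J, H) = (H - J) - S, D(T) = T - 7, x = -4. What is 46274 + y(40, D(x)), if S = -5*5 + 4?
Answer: 46306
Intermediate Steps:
S = -21 (S = -25 + 4 = -21)
D(T) = -7 + T
y(J, H) = -19 + J - H (y(J, H) = 2 - ((H - J) - 1*(-21)) = 2 - ((H - J) + 21) = 2 - (21 + H - J) = 2 + (-21 + J - H) = -19 + J - H)
46274 + y(40, D(x)) = 46274 + (-19 + 40 - (-7 - 4)) = 46274 + (-19 + 40 - 1*(-11)) = 46274 + (-19 + 40 + 11) = 46274 + 32 = 46306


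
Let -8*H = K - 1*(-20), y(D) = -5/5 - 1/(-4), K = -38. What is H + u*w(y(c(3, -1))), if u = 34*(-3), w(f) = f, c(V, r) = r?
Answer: 315/4 ≈ 78.750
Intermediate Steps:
y(D) = -¾ (y(D) = -5*⅕ - 1*(-¼) = -1 + ¼ = -¾)
H = 9/4 (H = -(-38 - 1*(-20))/8 = -(-38 + 20)/8 = -⅛*(-18) = 9/4 ≈ 2.2500)
u = -102
H + u*w(y(c(3, -1))) = 9/4 - 102*(-¾) = 9/4 + 153/2 = 315/4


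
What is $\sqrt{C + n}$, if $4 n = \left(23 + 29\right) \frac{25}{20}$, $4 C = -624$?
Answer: $\frac{i \sqrt{559}}{2} \approx 11.822 i$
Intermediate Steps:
$C = -156$ ($C = \frac{1}{4} \left(-624\right) = -156$)
$n = \frac{65}{4}$ ($n = \frac{\left(23 + 29\right) \frac{25}{20}}{4} = \frac{52 \cdot 25 \cdot \frac{1}{20}}{4} = \frac{52 \cdot \frac{5}{4}}{4} = \frac{1}{4} \cdot 65 = \frac{65}{4} \approx 16.25$)
$\sqrt{C + n} = \sqrt{-156 + \frac{65}{4}} = \sqrt{- \frac{559}{4}} = \frac{i \sqrt{559}}{2}$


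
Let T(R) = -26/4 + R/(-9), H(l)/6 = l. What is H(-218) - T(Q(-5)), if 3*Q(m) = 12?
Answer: -23419/18 ≈ -1301.1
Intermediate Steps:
Q(m) = 4 (Q(m) = (⅓)*12 = 4)
H(l) = 6*l
T(R) = -13/2 - R/9 (T(R) = -26*¼ + R*(-⅑) = -13/2 - R/9)
H(-218) - T(Q(-5)) = 6*(-218) - (-13/2 - ⅑*4) = -1308 - (-13/2 - 4/9) = -1308 - 1*(-125/18) = -1308 + 125/18 = -23419/18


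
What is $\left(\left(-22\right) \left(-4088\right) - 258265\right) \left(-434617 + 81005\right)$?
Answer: $59523154348$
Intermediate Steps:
$\left(\left(-22\right) \left(-4088\right) - 258265\right) \left(-434617 + 81005\right) = \left(89936 - 258265\right) \left(-353612\right) = \left(-168329\right) \left(-353612\right) = 59523154348$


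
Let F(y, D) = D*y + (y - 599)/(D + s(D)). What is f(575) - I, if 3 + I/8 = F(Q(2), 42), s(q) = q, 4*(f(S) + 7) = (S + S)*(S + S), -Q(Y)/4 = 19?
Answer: 2493696/7 ≈ 3.5624e+5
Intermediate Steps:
Q(Y) = -76 (Q(Y) = -4*19 = -76)
f(S) = -7 + S**2 (f(S) = -7 + ((S + S)*(S + S))/4 = -7 + ((2*S)*(2*S))/4 = -7 + (4*S**2)/4 = -7 + S**2)
F(y, D) = D*y + (-599 + y)/(2*D) (F(y, D) = D*y + (y - 599)/(D + D) = D*y + (-599 + y)/((2*D)) = D*y + (-599 + y)*(1/(2*D)) = D*y + (-599 + y)/(2*D))
I = -179370/7 (I = -24 + 8*((1/2)*(-599 - 76 + 2*(-76)*42**2)/42) = -24 + 8*((1/2)*(1/42)*(-599 - 76 + 2*(-76)*1764)) = -24 + 8*((1/2)*(1/42)*(-599 - 76 - 268128)) = -24 + 8*((1/2)*(1/42)*(-268803)) = -24 + 8*(-89601/28) = -24 - 179202/7 = -179370/7 ≈ -25624.)
f(575) - I = (-7 + 575**2) - 1*(-179370/7) = (-7 + 330625) + 179370/7 = 330618 + 179370/7 = 2493696/7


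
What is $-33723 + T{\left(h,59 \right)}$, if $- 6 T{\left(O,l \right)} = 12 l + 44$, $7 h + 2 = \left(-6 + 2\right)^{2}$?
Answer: $- \frac{101545}{3} \approx -33848.0$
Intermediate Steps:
$h = 2$ ($h = - \frac{2}{7} + \frac{\left(-6 + 2\right)^{2}}{7} = - \frac{2}{7} + \frac{\left(-4\right)^{2}}{7} = - \frac{2}{7} + \frac{1}{7} \cdot 16 = - \frac{2}{7} + \frac{16}{7} = 2$)
$T{\left(O,l \right)} = - \frac{22}{3} - 2 l$ ($T{\left(O,l \right)} = - \frac{12 l + 44}{6} = - \frac{44 + 12 l}{6} = - \frac{22}{3} - 2 l$)
$-33723 + T{\left(h,59 \right)} = -33723 - \frac{376}{3} = - \frac{101545}{3}$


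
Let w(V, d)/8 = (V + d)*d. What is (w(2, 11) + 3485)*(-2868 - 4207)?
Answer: -32750175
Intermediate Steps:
w(V, d) = 8*d*(V + d) (w(V, d) = 8*((V + d)*d) = 8*(d*(V + d)) = 8*d*(V + d))
(w(2, 11) + 3485)*(-2868 - 4207) = (8*11*(2 + 11) + 3485)*(-2868 - 4207) = (8*11*13 + 3485)*(-7075) = (1144 + 3485)*(-7075) = 4629*(-7075) = -32750175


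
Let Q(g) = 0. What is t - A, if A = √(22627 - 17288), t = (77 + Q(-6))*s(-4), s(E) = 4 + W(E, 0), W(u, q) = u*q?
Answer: 308 - √5339 ≈ 234.93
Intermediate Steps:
W(u, q) = q*u
s(E) = 4 (s(E) = 4 + 0*E = 4 + 0 = 4)
t = 308 (t = (77 + 0)*4 = 77*4 = 308)
A = √5339 ≈ 73.068
t - A = 308 - √5339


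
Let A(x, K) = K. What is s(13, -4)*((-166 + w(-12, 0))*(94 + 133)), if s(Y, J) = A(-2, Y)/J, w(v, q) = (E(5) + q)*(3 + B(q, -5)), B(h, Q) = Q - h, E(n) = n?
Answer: 129844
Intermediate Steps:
w(v, q) = (-2 - q)*(5 + q) (w(v, q) = (5 + q)*(3 + (-5 - q)) = (5 + q)*(-2 - q) = (-2 - q)*(5 + q))
s(Y, J) = Y/J
s(13, -4)*((-166 + w(-12, 0))*(94 + 133)) = (13/(-4))*((-166 + (-10 - 1*0² - 7*0))*(94 + 133)) = (13*(-¼))*((-166 + (-10 - 1*0 + 0))*227) = -13*(-166 + (-10 + 0 + 0))*227/4 = -13*(-166 - 10)*227/4 = -(-572)*227 = -13/4*(-39952) = 129844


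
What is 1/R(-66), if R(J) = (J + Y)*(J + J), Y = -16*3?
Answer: 1/15048 ≈ 6.6454e-5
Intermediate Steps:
Y = -48
R(J) = 2*J*(-48 + J) (R(J) = (J - 48)*(J + J) = (-48 + J)*(2*J) = 2*J*(-48 + J))
1/R(-66) = 1/(2*(-66)*(-48 - 66)) = 1/(2*(-66)*(-114)) = 1/15048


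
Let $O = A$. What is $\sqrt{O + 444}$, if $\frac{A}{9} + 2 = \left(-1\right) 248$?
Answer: $i \sqrt{1806} \approx 42.497 i$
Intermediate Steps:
$A = -2250$ ($A = -18 + 9 \left(\left(-1\right) 248\right) = -18 + 9 \left(-248\right) = -18 - 2232 = -2250$)
$O = -2250$
$\sqrt{O + 444} = \sqrt{-2250 + 444} = \sqrt{-1806} = i \sqrt{1806}$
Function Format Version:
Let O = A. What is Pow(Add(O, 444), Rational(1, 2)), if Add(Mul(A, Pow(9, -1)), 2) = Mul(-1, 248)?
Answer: Mul(I, Pow(1806, Rational(1, 2))) ≈ Mul(42.497, I)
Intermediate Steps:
A = -2250 (A = Add(-18, Mul(9, Mul(-1, 248))) = Add(-18, Mul(9, -248)) = Add(-18, -2232) = -2250)
O = -2250
Pow(Add(O, 444), Rational(1, 2)) = Pow(Add(-2250, 444), Rational(1, 2)) = Pow(-1806, Rational(1, 2)) = Mul(I, Pow(1806, Rational(1, 2)))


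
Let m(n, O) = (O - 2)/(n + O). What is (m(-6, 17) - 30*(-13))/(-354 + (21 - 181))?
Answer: -4305/5654 ≈ -0.76141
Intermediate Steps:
m(n, O) = (-2 + O)/(O + n)
(m(-6, 17) - 30*(-13))/(-354 + (21 - 181)) = ((-2 + 17)/(17 - 6) - 30*(-13))/(-354 + (21 - 181)) = (15/11 + 390)/(-354 - 160) = ((1/11)*15 + 390)/(-514) = (15/11 + 390)*(-1/514) = (4305/11)*(-1/514) = -4305/5654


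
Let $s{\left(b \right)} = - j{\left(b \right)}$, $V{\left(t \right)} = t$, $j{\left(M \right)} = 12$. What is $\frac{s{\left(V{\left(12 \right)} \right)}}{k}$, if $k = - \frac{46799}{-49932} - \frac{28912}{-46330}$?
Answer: $- \frac{13880097360}{1805915827} \approx -7.6859$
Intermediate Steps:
$s{\left(b \right)} = -12$ ($s{\left(b \right)} = \left(-1\right) 12 = -12$)
$k = \frac{1805915827}{1156674780}$ ($k = \left(-46799\right) \left(- \frac{1}{49932}\right) - - \frac{14456}{23165} = \frac{46799}{49932} + \frac{14456}{23165} = \frac{1805915827}{1156674780} \approx 1.5613$)
$\frac{s{\left(V{\left(12 \right)} \right)}}{k} = - \frac{12}{\frac{1805915827}{1156674780}} = \left(-12\right) \frac{1156674780}{1805915827} = - \frac{13880097360}{1805915827}$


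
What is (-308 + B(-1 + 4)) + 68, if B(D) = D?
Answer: -237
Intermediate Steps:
(-308 + B(-1 + 4)) + 68 = (-308 + (-1 + 4)) + 68 = (-308 + 3) + 68 = -305 + 68 = -237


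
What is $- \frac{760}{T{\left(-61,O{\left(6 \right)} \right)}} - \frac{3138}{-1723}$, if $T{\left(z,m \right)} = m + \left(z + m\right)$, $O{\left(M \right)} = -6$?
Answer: $\frac{1538554}{125779} \approx 12.232$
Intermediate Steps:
$T{\left(z,m \right)} = z + 2 m$ ($T{\left(z,m \right)} = m + \left(m + z\right) = z + 2 m$)
$- \frac{760}{T{\left(-61,O{\left(6 \right)} \right)}} - \frac{3138}{-1723} = - \frac{760}{-61 + 2 \left(-6\right)} - \frac{3138}{-1723} = - \frac{760}{-61 - 12} - - \frac{3138}{1723} = - \frac{760}{-73} + \frac{3138}{1723} = \left(-760\right) \left(- \frac{1}{73}\right) + \frac{3138}{1723} = \frac{760}{73} + \frac{3138}{1723} = \frac{1538554}{125779}$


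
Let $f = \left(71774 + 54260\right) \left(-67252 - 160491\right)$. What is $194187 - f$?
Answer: $28703555449$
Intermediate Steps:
$f = -28703361262$ ($f = 126034 \left(-227743\right) = -28703361262$)
$194187 - f = 194187 - -28703361262 = 194187 + 28703361262 = 28703555449$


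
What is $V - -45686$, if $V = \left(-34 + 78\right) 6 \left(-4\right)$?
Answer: $44630$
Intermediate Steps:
$V = -1056$ ($V = 44 \left(-24\right) = -1056$)
$V - -45686 = -1056 - -45686 = -1056 + 45686 = 44630$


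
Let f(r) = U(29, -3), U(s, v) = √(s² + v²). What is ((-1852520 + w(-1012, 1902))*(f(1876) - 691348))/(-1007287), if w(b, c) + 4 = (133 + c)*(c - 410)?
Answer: 818345862208/1007287 - 5918480*√34/1007287 ≈ 8.1239e+5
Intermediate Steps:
w(b, c) = -4 + (-410 + c)*(133 + c) (w(b, c) = -4 + (133 + c)*(c - 410) = -4 + (133 + c)*(-410 + c) = -4 + (-410 + c)*(133 + c))
f(r) = 5*√34 (f(r) = √(29² + (-3)²) = √(841 + 9) = √850 = 5*√34)
((-1852520 + w(-1012, 1902))*(f(1876) - 691348))/(-1007287) = ((-1852520 + (-54534 + 1902² - 277*1902))*(5*√34 - 691348))/(-1007287) = ((-1852520 + (-54534 + 3617604 - 526854))*(-691348 + 5*√34))*(-1/1007287) = ((-1852520 + 3036216)*(-691348 + 5*√34))*(-1/1007287) = (1183696*(-691348 + 5*√34))*(-1/1007287) = (-818345862208 + 5918480*√34)*(-1/1007287) = 818345862208/1007287 - 5918480*√34/1007287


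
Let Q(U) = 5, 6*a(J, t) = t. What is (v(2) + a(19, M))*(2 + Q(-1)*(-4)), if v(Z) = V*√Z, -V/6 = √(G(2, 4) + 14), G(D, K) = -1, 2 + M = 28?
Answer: -78 + 108*√26 ≈ 472.69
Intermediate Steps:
M = 26 (M = -2 + 28 = 26)
a(J, t) = t/6
V = -6*√13 (V = -6*√(-1 + 14) = -6*√13 ≈ -21.633)
v(Z) = -6*√13*√Z (v(Z) = (-6*√13)*√Z = -6*√13*√Z)
(v(2) + a(19, M))*(2 + Q(-1)*(-4)) = (-6*√13*√2 + (⅙)*26)*(2 + 5*(-4)) = (-6*√26 + 13/3)*(2 - 20) = (13/3 - 6*√26)*(-18) = -78 + 108*√26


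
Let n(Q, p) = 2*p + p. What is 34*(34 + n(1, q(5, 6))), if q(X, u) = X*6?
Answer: 4216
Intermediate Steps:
q(X, u) = 6*X
n(Q, p) = 3*p
34*(34 + n(1, q(5, 6))) = 34*(34 + 3*(6*5)) = 34*(34 + 3*30) = 34*(34 + 90) = 34*124 = 4216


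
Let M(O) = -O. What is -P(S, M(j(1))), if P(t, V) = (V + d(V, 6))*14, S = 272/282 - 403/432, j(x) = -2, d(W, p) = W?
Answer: -56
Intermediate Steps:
S = 643/20304 (S = 272*(1/282) - 403*1/432 = 136/141 - 403/432 = 643/20304 ≈ 0.031669)
P(t, V) = 28*V (P(t, V) = (V + V)*14 = (2*V)*14 = 28*V)
-P(S, M(j(1))) = -28*(-1*(-2)) = -28*2 = -1*56 = -56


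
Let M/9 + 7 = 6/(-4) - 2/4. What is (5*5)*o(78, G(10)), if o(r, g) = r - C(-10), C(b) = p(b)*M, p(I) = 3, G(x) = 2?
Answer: 8025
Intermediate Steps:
M = -81 (M = -63 + 9*(6/(-4) - 2/4) = -63 + 9*(6*(-1/4) - 2*1/4) = -63 + 9*(-3/2 - 1/2) = -63 + 9*(-2) = -63 - 18 = -81)
C(b) = -243 (C(b) = 3*(-81) = -243)
o(r, g) = 243 + r (o(r, g) = r - 1*(-243) = r + 243 = 243 + r)
(5*5)*o(78, G(10)) = (5*5)*(243 + 78) = 25*321 = 8025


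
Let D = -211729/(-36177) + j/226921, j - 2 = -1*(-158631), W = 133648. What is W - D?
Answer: 1097105550657566/8209321017 ≈ 1.3364e+5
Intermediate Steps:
j = 158633 (j = 2 - 1*(-158631) = 2 + 158631 = 158633)
D = 53784622450/8209321017 (D = -211729/(-36177) + 158633/226921 = -211729*(-1/36177) + 158633*(1/226921) = 211729/36177 + 158633/226921 = 53784622450/8209321017 ≈ 6.5517)
W - D = 133648 - 1*53784622450/8209321017 = 133648 - 53784622450/8209321017 = 1097105550657566/8209321017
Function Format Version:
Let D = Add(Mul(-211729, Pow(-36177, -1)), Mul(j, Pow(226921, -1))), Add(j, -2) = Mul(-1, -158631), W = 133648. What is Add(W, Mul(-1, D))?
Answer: Rational(1097105550657566, 8209321017) ≈ 1.3364e+5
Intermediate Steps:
j = 158633 (j = Add(2, Mul(-1, -158631)) = Add(2, 158631) = 158633)
D = Rational(53784622450, 8209321017) (D = Add(Mul(-211729, Pow(-36177, -1)), Mul(158633, Pow(226921, -1))) = Add(Mul(-211729, Rational(-1, 36177)), Mul(158633, Rational(1, 226921))) = Add(Rational(211729, 36177), Rational(158633, 226921)) = Rational(53784622450, 8209321017) ≈ 6.5517)
Add(W, Mul(-1, D)) = Add(133648, Mul(-1, Rational(53784622450, 8209321017))) = Add(133648, Rational(-53784622450, 8209321017)) = Rational(1097105550657566, 8209321017)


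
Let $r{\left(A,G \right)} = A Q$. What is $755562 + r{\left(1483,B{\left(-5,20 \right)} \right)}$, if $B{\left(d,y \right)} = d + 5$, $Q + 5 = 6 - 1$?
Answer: $755562$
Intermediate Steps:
$Q = 0$ ($Q = -5 + \left(6 - 1\right) = -5 + 5 = 0$)
$B{\left(d,y \right)} = 5 + d$
$r{\left(A,G \right)} = 0$ ($r{\left(A,G \right)} = A 0 = 0$)
$755562 + r{\left(1483,B{\left(-5,20 \right)} \right)} = 755562 + 0 = 755562$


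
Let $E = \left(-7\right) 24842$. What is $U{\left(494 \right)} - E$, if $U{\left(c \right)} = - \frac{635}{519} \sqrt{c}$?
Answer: $173894 - \frac{635 \sqrt{494}}{519} \approx 1.7387 \cdot 10^{5}$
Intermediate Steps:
$U{\left(c \right)} = - \frac{635 \sqrt{c}}{519}$ ($U{\left(c \right)} = \left(-635\right) \frac{1}{519} \sqrt{c} = - \frac{635 \sqrt{c}}{519}$)
$E = -173894$
$U{\left(494 \right)} - E = - \frac{635 \sqrt{494}}{519} - -173894 = - \frac{635 \sqrt{494}}{519} + 173894 = 173894 - \frac{635 \sqrt{494}}{519}$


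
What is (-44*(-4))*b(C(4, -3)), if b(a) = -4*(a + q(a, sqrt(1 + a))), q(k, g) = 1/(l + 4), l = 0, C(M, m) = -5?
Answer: 3344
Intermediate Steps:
q(k, g) = 1/4 (q(k, g) = 1/(0 + 4) = 1/4)
b(a) = -1 - 4*a (b(a) = -4*(a + 1/4) = -4*(1/4 + a) = -1 - 4*a)
(-44*(-4))*b(C(4, -3)) = (-44*(-4))*(-1 - 4*(-5)) = 176*(-1 + 20) = 176*19 = 3344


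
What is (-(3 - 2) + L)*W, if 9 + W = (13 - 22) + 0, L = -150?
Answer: 2718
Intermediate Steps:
W = -18 (W = -9 + ((13 - 22) + 0) = -9 + (-9 + 0) = -9 - 9 = -18)
(-(3 - 2) + L)*W = (-(3 - 2) - 150)*(-18) = (-1*1 - 150)*(-18) = (-1 - 150)*(-18) = -151*(-18) = 2718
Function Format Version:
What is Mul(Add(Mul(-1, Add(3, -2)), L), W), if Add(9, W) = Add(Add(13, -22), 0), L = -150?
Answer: 2718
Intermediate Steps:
W = -18 (W = Add(-9, Add(Add(13, -22), 0)) = Add(-9, Add(-9, 0)) = Add(-9, -9) = -18)
Mul(Add(Mul(-1, Add(3, -2)), L), W) = Mul(Add(Mul(-1, Add(3, -2)), -150), -18) = Mul(Add(Mul(-1, 1), -150), -18) = Mul(Add(-1, -150), -18) = Mul(-151, -18) = 2718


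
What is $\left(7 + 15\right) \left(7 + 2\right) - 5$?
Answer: $193$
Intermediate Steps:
$\left(7 + 15\right) \left(7 + 2\right) - 5 = 22 \cdot 9 - 5 = 198 - 5 = 193$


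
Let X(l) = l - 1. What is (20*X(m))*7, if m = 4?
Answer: 420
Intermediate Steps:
X(l) = -1 + l
(20*X(m))*7 = (20*(-1 + 4))*7 = (20*3)*7 = 60*7 = 420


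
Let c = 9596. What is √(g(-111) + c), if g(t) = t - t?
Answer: 2*√2399 ≈ 97.959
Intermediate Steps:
g(t) = 0
√(g(-111) + c) = √(0 + 9596) = √9596 = 2*√2399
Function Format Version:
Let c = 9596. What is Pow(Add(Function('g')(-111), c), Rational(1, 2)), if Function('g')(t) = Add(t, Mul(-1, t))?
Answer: Mul(2, Pow(2399, Rational(1, 2))) ≈ 97.959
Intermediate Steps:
Function('g')(t) = 0
Pow(Add(Function('g')(-111), c), Rational(1, 2)) = Pow(Add(0, 9596), Rational(1, 2)) = Pow(9596, Rational(1, 2)) = Mul(2, Pow(2399, Rational(1, 2)))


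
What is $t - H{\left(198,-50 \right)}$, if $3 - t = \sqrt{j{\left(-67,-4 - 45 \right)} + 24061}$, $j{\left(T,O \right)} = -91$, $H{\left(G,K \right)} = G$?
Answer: $-195 - \sqrt{23970} \approx -349.82$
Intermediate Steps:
$t = 3 - \sqrt{23970}$ ($t = 3 - \sqrt{-91 + 24061} = 3 - \sqrt{23970} \approx -151.82$)
$t - H{\left(198,-50 \right)} = \left(3 - \sqrt{23970}\right) - 198 = -195 - \sqrt{23970}$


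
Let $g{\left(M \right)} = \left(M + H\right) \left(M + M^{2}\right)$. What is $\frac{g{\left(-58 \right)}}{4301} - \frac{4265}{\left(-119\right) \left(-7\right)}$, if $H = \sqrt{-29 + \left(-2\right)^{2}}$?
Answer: $- \frac{10474697}{210749} + \frac{16530 i}{4301} \approx -49.702 + 3.8433 i$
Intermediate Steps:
$H = 5 i$ ($H = \sqrt{-29 + 4} = \sqrt{-25} = 5 i \approx 5.0 i$)
$g{\left(M \right)} = \left(M + M^{2}\right) \left(M + 5 i\right)$ ($g{\left(M \right)} = \left(M + 5 i\right) \left(M + M^{2}\right) = \left(M + M^{2}\right) \left(M + 5 i\right)$)
$\frac{g{\left(-58 \right)}}{4301} - \frac{4265}{\left(-119\right) \left(-7\right)} = \frac{\left(-58\right) \left(-58 + \left(-58\right)^{2} + 5 i + 5 i \left(-58\right)\right)}{4301} - \frac{4265}{\left(-119\right) \left(-7\right)} = - 58 \left(-58 + 3364 + 5 i - 290 i\right) \frac{1}{4301} - \frac{4265}{833} = - 58 \left(3306 - 285 i\right) \frac{1}{4301} - \frac{4265}{833} = \left(-191748 + 16530 i\right) \frac{1}{4301} - \frac{4265}{833} = \left(- \frac{191748}{4301} + \frac{16530 i}{4301}\right) - \frac{4265}{833} = - \frac{10474697}{210749} + \frac{16530 i}{4301}$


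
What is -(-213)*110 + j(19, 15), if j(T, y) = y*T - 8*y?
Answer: 23595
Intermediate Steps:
j(T, y) = -8*y + T*y (j(T, y) = T*y - 8*y = -8*y + T*y)
-(-213)*110 + j(19, 15) = -(-213)*110 + 15*(-8 + 19) = -213*(-110) + 15*11 = 23430 + 165 = 23595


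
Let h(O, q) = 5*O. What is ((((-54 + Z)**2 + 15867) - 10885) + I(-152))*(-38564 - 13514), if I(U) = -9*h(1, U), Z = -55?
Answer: -875847804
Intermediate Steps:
I(U) = -45
((((-54 + Z)**2 + 15867) - 10885) + I(-152))*(-38564 - 13514) = ((((-54 - 55)**2 + 15867) - 10885) - 45)*(-38564 - 13514) = ((((-109)**2 + 15867) - 10885) - 45)*(-52078) = (((11881 + 15867) - 10885) - 45)*(-52078) = ((27748 - 10885) - 45)*(-52078) = (16863 - 45)*(-52078) = 16818*(-52078) = -875847804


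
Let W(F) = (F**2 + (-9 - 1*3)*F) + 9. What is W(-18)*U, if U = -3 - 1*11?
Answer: -7686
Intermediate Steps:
W(F) = 9 + F**2 - 12*F (W(F) = (F**2 + (-9 - 3)*F) + 9 = (F**2 - 12*F) + 9 = 9 + F**2 - 12*F)
U = -14 (U = -3 - 11 = -14)
W(-18)*U = (9 + (-18)**2 - 12*(-18))*(-14) = (9 + 324 + 216)*(-14) = 549*(-14) = -7686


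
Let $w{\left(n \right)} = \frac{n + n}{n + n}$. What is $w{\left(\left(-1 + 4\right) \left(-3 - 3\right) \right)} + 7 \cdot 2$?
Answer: $15$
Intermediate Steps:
$w{\left(n \right)} = 1$ ($w{\left(n \right)} = \frac{2 n}{2 n} = 2 n \frac{1}{2 n} = 1$)
$w{\left(\left(-1 + 4\right) \left(-3 - 3\right) \right)} + 7 \cdot 2 = 1 + 7 \cdot 2 = 1 + 14 = 15$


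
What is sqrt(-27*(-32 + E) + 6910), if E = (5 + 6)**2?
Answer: sqrt(4507) ≈ 67.134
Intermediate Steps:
E = 121 (E = 11**2 = 121)
sqrt(-27*(-32 + E) + 6910) = sqrt(-27*(-32 + 121) + 6910) = sqrt(-27*89 + 6910) = sqrt(-2403 + 6910) = sqrt(4507)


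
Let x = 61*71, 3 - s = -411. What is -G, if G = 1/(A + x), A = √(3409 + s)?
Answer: -4331/18753738 + √3823/18753738 ≈ -0.00022764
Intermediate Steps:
s = 414 (s = 3 - 1*(-411) = 3 + 411 = 414)
x = 4331
A = √3823 (A = √(3409 + 414) = √3823 ≈ 61.830)
G = 1/(4331 + √3823) (G = 1/(√3823 + 4331) = 1/(4331 + √3823) ≈ 0.00022764)
-G = -(4331/18753738 - √3823/18753738) = -4331/18753738 + √3823/18753738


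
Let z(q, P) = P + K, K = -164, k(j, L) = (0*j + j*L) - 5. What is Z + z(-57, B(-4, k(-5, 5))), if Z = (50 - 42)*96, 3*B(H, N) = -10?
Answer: 1802/3 ≈ 600.67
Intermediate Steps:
k(j, L) = -5 + L*j (k(j, L) = (0 + L*j) - 5 = L*j - 5 = -5 + L*j)
B(H, N) = -10/3 (B(H, N) = (⅓)*(-10) = -10/3)
z(q, P) = -164 + P (z(q, P) = P - 164 = -164 + P)
Z = 768 (Z = 8*96 = 768)
Z + z(-57, B(-4, k(-5, 5))) = 768 + (-164 - 10/3) = 768 - 502/3 = 1802/3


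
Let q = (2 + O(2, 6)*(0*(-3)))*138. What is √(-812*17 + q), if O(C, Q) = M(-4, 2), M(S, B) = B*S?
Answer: 2*I*√3382 ≈ 116.31*I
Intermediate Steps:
O(C, Q) = -8 (O(C, Q) = 2*(-4) = -8)
q = 276 (q = (2 - 0*(-3))*138 = (2 - 8*0)*138 = (2 + 0)*138 = 2*138 = 276)
√(-812*17 + q) = √(-812*17 + 276) = √(-13804 + 276) = √(-13528) = 2*I*√3382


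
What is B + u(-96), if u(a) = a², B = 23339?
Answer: 32555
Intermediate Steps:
B + u(-96) = 23339 + (-96)² = 23339 + 9216 = 32555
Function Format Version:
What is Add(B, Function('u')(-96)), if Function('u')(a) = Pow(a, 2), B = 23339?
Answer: 32555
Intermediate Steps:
Add(B, Function('u')(-96)) = Add(23339, Pow(-96, 2)) = Add(23339, 9216) = 32555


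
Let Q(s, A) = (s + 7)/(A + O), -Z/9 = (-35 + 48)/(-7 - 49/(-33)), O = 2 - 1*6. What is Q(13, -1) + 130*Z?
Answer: 19277/7 ≈ 2753.9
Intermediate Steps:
O = -4 (O = 2 - 6 = -4)
Z = 297/14 (Z = -9*(-35 + 48)/(-7 - 49/(-33)) = -117/(-7 - 49*(-1/33)) = -117/(-7 + 49/33) = -117/(-182/33) = -117*(-33)/182 = -9*(-33/14) = 297/14 ≈ 21.214)
Q(s, A) = (7 + s)/(-4 + A) (Q(s, A) = (s + 7)/(A - 4) = (7 + s)/(-4 + A))
Q(13, -1) + 130*Z = (7 + 13)/(-4 - 1) + 130*(297/14) = 20/(-5) + 19305/7 = -⅕*20 + 19305/7 = -4 + 19305/7 = 19277/7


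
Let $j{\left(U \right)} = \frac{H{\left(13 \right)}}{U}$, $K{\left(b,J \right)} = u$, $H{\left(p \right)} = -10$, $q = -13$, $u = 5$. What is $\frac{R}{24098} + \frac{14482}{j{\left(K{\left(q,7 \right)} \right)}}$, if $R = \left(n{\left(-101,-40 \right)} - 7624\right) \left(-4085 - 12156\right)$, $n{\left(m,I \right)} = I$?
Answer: $- \frac{25011297}{12049} \approx -2075.8$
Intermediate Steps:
$K{\left(b,J \right)} = 5$
$j{\left(U \right)} = - \frac{10}{U}$
$R = 124471024$ ($R = \left(-40 - 7624\right) \left(-4085 - 12156\right) = \left(-7664\right) \left(-16241\right) = 124471024$)
$\frac{R}{24098} + \frac{14482}{j{\left(K{\left(q,7 \right)} \right)}} = \frac{124471024}{24098} + \frac{14482}{\left(-10\right) \frac{1}{5}} = 124471024 \cdot \frac{1}{24098} + \frac{14482}{\left(-10\right) \frac{1}{5}} = \frac{62235512}{12049} + \frac{14482}{-2} = \frac{62235512}{12049} + 14482 \left(- \frac{1}{2}\right) = \frac{62235512}{12049} - 7241 = - \frac{25011297}{12049}$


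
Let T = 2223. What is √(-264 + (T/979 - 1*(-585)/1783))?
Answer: 2*I*√199120366828317/1745557 ≈ 16.168*I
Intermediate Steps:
√(-264 + (T/979 - 1*(-585)/1783)) = √(-264 + (2223/979 - 1*(-585)/1783)) = √(-264 + (2223*(1/979) + 585*(1/1783))) = √(-264 + (2223/979 + 585/1783)) = √(-264 + 4536324/1745557) = √(-456290724/1745557) = 2*I*√199120366828317/1745557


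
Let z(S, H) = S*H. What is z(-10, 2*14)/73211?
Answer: -280/73211 ≈ -0.0038246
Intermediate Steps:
z(S, H) = H*S
z(-10, 2*14)/73211 = ((2*14)*(-10))/73211 = (28*(-10))*(1/73211) = -280*1/73211 = -280/73211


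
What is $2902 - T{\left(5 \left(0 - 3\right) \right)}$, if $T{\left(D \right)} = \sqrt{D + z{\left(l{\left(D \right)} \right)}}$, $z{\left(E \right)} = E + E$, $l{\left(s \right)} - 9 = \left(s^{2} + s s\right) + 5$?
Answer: $2902 - \sqrt{913} \approx 2871.8$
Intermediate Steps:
$l{\left(s \right)} = 14 + 2 s^{2}$ ($l{\left(s \right)} = 9 + \left(\left(s^{2} + s s\right) + 5\right) = 9 + \left(\left(s^{2} + s^{2}\right) + 5\right) = 9 + \left(2 s^{2} + 5\right) = 9 + \left(5 + 2 s^{2}\right) = 14 + 2 s^{2}$)
$z{\left(E \right)} = 2 E$
$T{\left(D \right)} = \sqrt{28 + D + 4 D^{2}}$ ($T{\left(D \right)} = \sqrt{D + 2 \left(14 + 2 D^{2}\right)} = \sqrt{D + \left(28 + 4 D^{2}\right)} = \sqrt{28 + D + 4 D^{2}}$)
$2902 - T{\left(5 \left(0 - 3\right) \right)} = 2902 - \sqrt{28 + 5 \left(0 - 3\right) + 4 \left(5 \left(0 - 3\right)\right)^{2}} = 2902 - \sqrt{28 + 5 \left(-3\right) + 4 \left(5 \left(-3\right)\right)^{2}} = 2902 - \sqrt{28 - 15 + 4 \left(-15\right)^{2}} = 2902 - \sqrt{28 - 15 + 4 \cdot 225} = 2902 - \sqrt{28 - 15 + 900} = 2902 - \sqrt{913}$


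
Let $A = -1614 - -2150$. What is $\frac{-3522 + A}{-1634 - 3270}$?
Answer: $\frac{1493}{2452} \approx 0.60889$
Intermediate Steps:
$A = 536$ ($A = -1614 + 2150 = 536$)
$\frac{-3522 + A}{-1634 - 3270} = \frac{-3522 + 536}{-1634 - 3270} = - \frac{2986}{-4904} = \left(-2986\right) \left(- \frac{1}{4904}\right) = \frac{1493}{2452}$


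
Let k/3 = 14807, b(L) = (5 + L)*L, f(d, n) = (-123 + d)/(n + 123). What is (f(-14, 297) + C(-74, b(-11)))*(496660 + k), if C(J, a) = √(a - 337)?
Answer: -74128097/420 + 541081*I*√271 ≈ -1.765e+5 + 8.9073e+6*I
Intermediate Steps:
f(d, n) = (-123 + d)/(123 + n)
b(L) = L*(5 + L)
k = 44421 (k = 3*14807 = 44421)
C(J, a) = √(-337 + a)
(f(-14, 297) + C(-74, b(-11)))*(496660 + k) = ((-123 - 14)/(123 + 297) + √(-337 - 11*(5 - 11)))*(496660 + 44421) = (-137/420 + √(-337 - 11*(-6)))*541081 = ((1/420)*(-137) + √(-337 + 66))*541081 = (-137/420 + √(-271))*541081 = (-137/420 + I*√271)*541081 = -74128097/420 + 541081*I*√271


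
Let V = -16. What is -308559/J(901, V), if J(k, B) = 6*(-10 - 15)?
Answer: 102853/50 ≈ 2057.1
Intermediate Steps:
J(k, B) = -150 (J(k, B) = 6*(-25) = -150)
-308559/J(901, V) = -308559/(-150) = -308559*(-1/150) = 102853/50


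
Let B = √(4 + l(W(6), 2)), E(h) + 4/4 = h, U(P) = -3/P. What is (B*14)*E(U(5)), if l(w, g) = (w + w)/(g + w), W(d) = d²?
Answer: -448*√133/95 ≈ -54.385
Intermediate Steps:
E(h) = -1 + h
l(w, g) = 2*w/(g + w) (l(w, g) = (2*w)/(g + w) = 2*w/(g + w))
B = 4*√133/19 (B = √(4 + 2*6²/(2 + 6²)) = √(4 + 2*36/(2 + 36)) = √(4 + 2*36/38) = √(4 + 2*36*(1/38)) = √(4 + 36/19) = √(112/19) = 4*√133/19 ≈ 2.4279)
(B*14)*E(U(5)) = ((4*√133/19)*14)*(-1 - 3/5) = (56*√133/19)*(-1 - 3*⅕) = (56*√133/19)*(-1 - ⅗) = (56*√133/19)*(-8/5) = -448*√133/95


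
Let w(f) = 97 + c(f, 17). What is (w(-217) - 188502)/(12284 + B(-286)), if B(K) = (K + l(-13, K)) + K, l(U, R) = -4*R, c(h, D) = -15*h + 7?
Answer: -185143/12856 ≈ -14.401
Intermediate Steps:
c(h, D) = 7 - 15*h
B(K) = -2*K (B(K) = (K - 4*K) + K = -3*K + K = -2*K)
w(f) = 104 - 15*f (w(f) = 97 + (7 - 15*f) = 104 - 15*f)
(w(-217) - 188502)/(12284 + B(-286)) = ((104 - 15*(-217)) - 188502)/(12284 - 2*(-286)) = ((104 + 3255) - 188502)/(12284 + 572) = (3359 - 188502)/12856 = -185143*1/12856 = -185143/12856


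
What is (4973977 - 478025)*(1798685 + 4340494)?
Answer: 27601454103408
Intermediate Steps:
(4973977 - 478025)*(1798685 + 4340494) = 4495952*6139179 = 27601454103408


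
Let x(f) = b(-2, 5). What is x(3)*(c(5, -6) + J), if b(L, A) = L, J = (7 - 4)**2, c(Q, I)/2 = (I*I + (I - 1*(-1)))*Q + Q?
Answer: -658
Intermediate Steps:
c(Q, I) = 2*Q + 2*Q*(1 + I + I**2) (c(Q, I) = 2*((I*I + (I - 1*(-1)))*Q + Q) = 2*((I**2 + (I + 1))*Q + Q) = 2*((I**2 + (1 + I))*Q + Q) = 2*((1 + I + I**2)*Q + Q) = 2*(Q*(1 + I + I**2) + Q) = 2*(Q + Q*(1 + I + I**2)) = 2*Q + 2*Q*(1 + I + I**2))
J = 9 (J = 3**2 = 9)
x(f) = -2
x(3)*(c(5, -6) + J) = -2*(2*5*(2 - 6 + (-6)**2) + 9) = -2*(2*5*(2 - 6 + 36) + 9) = -2*(2*5*32 + 9) = -2*(320 + 9) = -2*329 = -658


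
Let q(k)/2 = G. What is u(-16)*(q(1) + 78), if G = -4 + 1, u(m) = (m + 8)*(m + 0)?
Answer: 9216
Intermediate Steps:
u(m) = m*(8 + m) (u(m) = (8 + m)*m = m*(8 + m))
G = -3
q(k) = -6 (q(k) = 2*(-3) = -6)
u(-16)*(q(1) + 78) = (-16*(8 - 16))*(-6 + 78) = -16*(-8)*72 = 128*72 = 9216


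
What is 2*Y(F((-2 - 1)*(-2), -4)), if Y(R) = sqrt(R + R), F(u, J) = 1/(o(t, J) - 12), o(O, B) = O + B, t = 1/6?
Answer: 4*I*sqrt(285)/95 ≈ 0.71082*I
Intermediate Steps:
t = 1/6 ≈ 0.16667
o(O, B) = B + O
F(u, J) = 1/(-71/6 + J) (F(u, J) = 1/((J + 1/6) - 12) = 1/((1/6 + J) - 12) = 1/(-71/6 + J))
Y(R) = sqrt(2)*sqrt(R) (Y(R) = sqrt(2*R) = sqrt(2)*sqrt(R))
2*Y(F((-2 - 1)*(-2), -4)) = 2*(sqrt(2)*sqrt(6/(-71 + 6*(-4)))) = 2*(sqrt(2)*sqrt(6/(-71 - 24))) = 2*(sqrt(2)*sqrt(6/(-95))) = 2*(sqrt(2)*sqrt(6*(-1/95))) = 2*(sqrt(2)*sqrt(-6/95)) = 2*(sqrt(2)*(I*sqrt(570)/95)) = 2*(2*I*sqrt(285)/95) = 4*I*sqrt(285)/95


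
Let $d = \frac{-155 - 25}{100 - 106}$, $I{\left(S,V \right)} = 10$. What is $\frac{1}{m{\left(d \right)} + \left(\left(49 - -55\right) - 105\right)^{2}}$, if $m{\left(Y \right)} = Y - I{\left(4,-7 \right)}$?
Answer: $\frac{1}{21} \approx 0.047619$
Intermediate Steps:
$d = 30$ ($d = - \frac{180}{-6} = \left(-180\right) \left(- \frac{1}{6}\right) = 30$)
$m{\left(Y \right)} = -10 + Y$ ($m{\left(Y \right)} = Y - 10 = -10 + Y$)
$\frac{1}{m{\left(d \right)} + \left(\left(49 - -55\right) - 105\right)^{2}} = \frac{1}{\left(-10 + 30\right) + \left(\left(49 - -55\right) - 105\right)^{2}} = \frac{1}{20 + \left(\left(49 + 55\right) - 105\right)^{2}} = \frac{1}{20 + \left(104 - 105\right)^{2}} = \frac{1}{20 + \left(-1\right)^{2}} = \frac{1}{20 + 1} = \frac{1}{21}$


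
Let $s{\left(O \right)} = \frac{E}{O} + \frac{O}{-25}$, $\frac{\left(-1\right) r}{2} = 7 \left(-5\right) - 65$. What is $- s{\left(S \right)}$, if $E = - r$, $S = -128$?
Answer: $- \frac{2673}{400} \approx -6.6825$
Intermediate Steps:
$r = 200$ ($r = - 2 \left(7 \left(-5\right) - 65\right) = - 2 \left(-35 - 65\right) = \left(-2\right) \left(-100\right) = 200$)
$E = -200$ ($E = \left(-1\right) 200 = -200$)
$s{\left(O \right)} = - \frac{200}{O} - \frac{O}{25}$ ($s{\left(O \right)} = - \frac{200}{O} + \frac{O}{-25} = - \frac{200}{O} + O \left(- \frac{1}{25}\right) = - \frac{200}{O} - \frac{O}{25}$)
$- s{\left(S \right)} = - (- \frac{200}{-128} - - \frac{128}{25}) = - (\left(-200\right) \left(- \frac{1}{128}\right) + \frac{128}{25}) = - (\frac{25}{16} + \frac{128}{25}) = \left(-1\right) \frac{2673}{400} = - \frac{2673}{400}$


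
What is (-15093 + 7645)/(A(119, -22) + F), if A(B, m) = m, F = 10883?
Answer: -7448/10861 ≈ -0.68576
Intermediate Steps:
(-15093 + 7645)/(A(119, -22) + F) = (-15093 + 7645)/(-22 + 10883) = -7448/10861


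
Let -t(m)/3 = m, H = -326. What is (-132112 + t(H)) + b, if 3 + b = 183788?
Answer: 52651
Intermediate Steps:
b = 183785 (b = -3 + 183788 = 183785)
t(m) = -3*m
(-132112 + t(H)) + b = (-132112 - 3*(-326)) + 183785 = (-132112 + 978) + 183785 = -131134 + 183785 = 52651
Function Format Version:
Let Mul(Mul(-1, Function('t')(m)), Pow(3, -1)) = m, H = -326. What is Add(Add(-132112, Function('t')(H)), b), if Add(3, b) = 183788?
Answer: 52651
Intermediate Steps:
b = 183785 (b = Add(-3, 183788) = 183785)
Function('t')(m) = Mul(-3, m)
Add(Add(-132112, Function('t')(H)), b) = Add(Add(-132112, Mul(-3, -326)), 183785) = Add(Add(-132112, 978), 183785) = Add(-131134, 183785) = 52651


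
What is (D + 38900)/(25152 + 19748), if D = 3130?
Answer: 4203/4490 ≈ 0.93608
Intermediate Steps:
(D + 38900)/(25152 + 19748) = (3130 + 38900)/(25152 + 19748) = 42030/44900 = 42030*(1/44900) = 4203/4490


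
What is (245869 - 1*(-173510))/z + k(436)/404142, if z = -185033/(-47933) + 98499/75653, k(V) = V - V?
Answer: 1520783687650371/18719654116 ≈ 81240.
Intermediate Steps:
k(V) = 0
z = 18719654116/3626275249 (z = -185033*(-1/47933) + 98499*(1/75653) = 185033/47933 + 98499/75653 = 18719654116/3626275249 ≈ 5.1622)
(245869 - 1*(-173510))/z + k(436)/404142 = (245869 - 1*(-173510))/(18719654116/3626275249) + 0/404142 = (245869 + 173510)*(3626275249/18719654116) + 0*(1/404142) = 419379*(3626275249/18719654116) + 0 = 1520783687650371/18719654116 + 0 = 1520783687650371/18719654116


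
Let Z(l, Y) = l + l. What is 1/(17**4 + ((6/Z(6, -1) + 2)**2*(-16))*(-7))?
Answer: 1/84221 ≈ 1.1874e-5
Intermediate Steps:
Z(l, Y) = 2*l
1/(17**4 + ((6/Z(6, -1) + 2)**2*(-16))*(-7)) = 1/(17**4 + ((6/((2*6)) + 2)**2*(-16))*(-7)) = 1/(83521 + ((6/12 + 2)**2*(-16))*(-7)) = 1/(83521 + ((6*(1/12) + 2)**2*(-16))*(-7)) = 1/(83521 + ((1/2 + 2)**2*(-16))*(-7)) = 1/(83521 + ((5/2)**2*(-16))*(-7)) = 1/(83521 + ((25/4)*(-16))*(-7)) = 1/(83521 - 100*(-7)) = 1/(83521 + 700) = 1/84221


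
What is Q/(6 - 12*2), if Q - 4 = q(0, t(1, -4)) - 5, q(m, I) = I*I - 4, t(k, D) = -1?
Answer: 2/9 ≈ 0.22222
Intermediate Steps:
q(m, I) = -4 + I**2 (q(m, I) = I**2 - 4 = -4 + I**2)
Q = -4 (Q = 4 + ((-4 + (-1)**2) - 5) = 4 + ((-4 + 1) - 5) = 4 + (-3 - 5) = 4 - 8 = -4)
Q/(6 - 12*2) = -4/(6 - 12*2) = -4/(6 - 24) = -4/(-18) = -1/18*(-4) = 2/9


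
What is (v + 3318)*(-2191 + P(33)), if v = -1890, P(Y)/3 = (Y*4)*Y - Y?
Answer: 15390984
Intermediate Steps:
P(Y) = -3*Y + 12*Y² (P(Y) = 3*((Y*4)*Y - Y) = 3*((4*Y)*Y - Y) = 3*(4*Y² - Y) = 3*(-Y + 4*Y²) = -3*Y + 12*Y²)
(v + 3318)*(-2191 + P(33)) = (-1890 + 3318)*(-2191 + 3*33*(-1 + 4*33)) = 1428*(-2191 + 3*33*(-1 + 132)) = 1428*(-2191 + 3*33*131) = 1428*(-2191 + 12969) = 1428*10778 = 15390984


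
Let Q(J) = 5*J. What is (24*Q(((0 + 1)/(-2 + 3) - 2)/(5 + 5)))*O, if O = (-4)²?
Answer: -192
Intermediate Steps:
O = 16
(24*Q(((0 + 1)/(-2 + 3) - 2)/(5 + 5)))*O = (24*(5*(((0 + 1)/(-2 + 3) - 2)/(5 + 5))))*16 = (24*(5*((1/1 - 2)/10)))*16 = (24*(5*((1*1 - 2)*(⅒))))*16 = (24*(5*((1 - 2)*(⅒))))*16 = (24*(5*(-1*⅒)))*16 = (24*(5*(-⅒)))*16 = (24*(-½))*16 = -12*16 = -192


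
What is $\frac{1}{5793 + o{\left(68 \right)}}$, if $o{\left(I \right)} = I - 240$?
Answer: $\frac{1}{5621} \approx 0.0001779$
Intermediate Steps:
$o{\left(I \right)} = -240 + I$
$\frac{1}{5793 + o{\left(68 \right)}} = \frac{1}{5793 + \left(-240 + 68\right)} = \frac{1}{5793 - 172} = \frac{1}{5621}$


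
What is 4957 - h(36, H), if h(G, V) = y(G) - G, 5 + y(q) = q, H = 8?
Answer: 4962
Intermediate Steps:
y(q) = -5 + q
h(G, V) = -5 (h(G, V) = (-5 + G) - G = -5)
4957 - h(36, H) = 4957 - 1*(-5) = 4957 + 5 = 4962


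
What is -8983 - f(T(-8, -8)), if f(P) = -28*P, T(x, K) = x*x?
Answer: -7191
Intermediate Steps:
T(x, K) = x²
-8983 - f(T(-8, -8)) = -8983 - (-28)*(-8)² = -8983 - (-28)*64 = -8983 - 1*(-1792) = -8983 + 1792 = -7191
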